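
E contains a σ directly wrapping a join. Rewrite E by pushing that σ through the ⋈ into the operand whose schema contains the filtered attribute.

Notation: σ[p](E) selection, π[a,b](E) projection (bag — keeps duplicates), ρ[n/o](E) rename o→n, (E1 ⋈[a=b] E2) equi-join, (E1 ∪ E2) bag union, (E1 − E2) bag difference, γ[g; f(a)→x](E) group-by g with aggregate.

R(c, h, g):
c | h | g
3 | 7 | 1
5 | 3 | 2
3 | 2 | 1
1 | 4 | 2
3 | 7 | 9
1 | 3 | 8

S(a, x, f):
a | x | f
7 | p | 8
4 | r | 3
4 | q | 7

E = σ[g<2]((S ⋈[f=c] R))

σ filters on g, owned by the right side.
E' = (S ⋈[f=c] σ[g<2](R))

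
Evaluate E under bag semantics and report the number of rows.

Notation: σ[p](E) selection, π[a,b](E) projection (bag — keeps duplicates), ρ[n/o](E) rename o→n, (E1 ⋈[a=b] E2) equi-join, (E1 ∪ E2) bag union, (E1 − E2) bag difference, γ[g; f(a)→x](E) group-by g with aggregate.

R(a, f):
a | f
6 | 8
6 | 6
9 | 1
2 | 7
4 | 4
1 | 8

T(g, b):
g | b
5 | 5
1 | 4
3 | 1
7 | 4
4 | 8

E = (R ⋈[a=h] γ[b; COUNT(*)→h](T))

Row counts bottom-up:
  R → 6
  T → 5
  γ[b; COUNT(*)→h](T) → 4
  (R ⋈[a=h] γ[b; COUNT(*)→h](T)) → 4

|E| = 4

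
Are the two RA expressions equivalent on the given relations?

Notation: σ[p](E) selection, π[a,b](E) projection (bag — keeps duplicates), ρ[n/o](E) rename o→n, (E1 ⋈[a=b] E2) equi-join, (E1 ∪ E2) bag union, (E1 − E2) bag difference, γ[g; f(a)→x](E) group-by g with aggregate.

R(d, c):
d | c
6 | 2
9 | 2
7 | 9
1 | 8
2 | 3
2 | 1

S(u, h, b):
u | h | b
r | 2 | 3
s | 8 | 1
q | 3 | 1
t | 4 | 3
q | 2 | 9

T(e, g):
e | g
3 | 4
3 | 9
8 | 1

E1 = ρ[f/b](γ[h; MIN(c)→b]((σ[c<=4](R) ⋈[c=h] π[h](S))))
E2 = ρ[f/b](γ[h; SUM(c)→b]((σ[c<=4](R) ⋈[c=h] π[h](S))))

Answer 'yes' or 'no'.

E1 row counts bottom-up:
  R → 6
  σ[c<=4](R) → 4
  S → 5
  π[h](S) → 5
  (σ[c<=4](R) ⋈[c=h] π[h](S)) → 5
  γ[h; MIN(c)→b]((σ[c<=4](R) ⋈[c=h] π[h](S))) → 2
  ρ[f/b](γ[h; MIN(c)→b]((σ[c<=4](R) ⋈[c=h] π[h](S)))) → 2
E2 row counts bottom-up:
  R → 6
  σ[c<=4](R) → 4
  S → 5
  π[h](S) → 5
  (σ[c<=4](R) ⋈[c=h] π[h](S)) → 5
  γ[h; SUM(c)→b]((σ[c<=4](R) ⋈[c=h] π[h](S))) → 2
  ρ[f/b](γ[h; SUM(c)→b]((σ[c<=4](R) ⋈[c=h] π[h](S)))) → 2

E1 result:
h | f
2 | 2
3 | 3
E2 result:
h | f
2 | 8
3 | 3
Witness: (2, 8) appears 0× in E1 but 1× in E2.

no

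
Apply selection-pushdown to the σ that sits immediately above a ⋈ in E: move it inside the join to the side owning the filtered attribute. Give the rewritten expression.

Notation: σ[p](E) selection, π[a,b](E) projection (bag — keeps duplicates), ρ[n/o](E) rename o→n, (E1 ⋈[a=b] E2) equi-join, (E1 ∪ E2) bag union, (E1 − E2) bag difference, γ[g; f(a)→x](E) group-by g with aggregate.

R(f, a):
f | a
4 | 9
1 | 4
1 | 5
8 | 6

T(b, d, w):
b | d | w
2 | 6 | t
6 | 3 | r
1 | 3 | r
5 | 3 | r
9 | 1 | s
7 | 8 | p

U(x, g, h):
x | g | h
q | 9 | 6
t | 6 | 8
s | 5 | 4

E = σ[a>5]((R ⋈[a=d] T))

σ filters on a, owned by the left side.
E' = (σ[a>5](R) ⋈[a=d] T)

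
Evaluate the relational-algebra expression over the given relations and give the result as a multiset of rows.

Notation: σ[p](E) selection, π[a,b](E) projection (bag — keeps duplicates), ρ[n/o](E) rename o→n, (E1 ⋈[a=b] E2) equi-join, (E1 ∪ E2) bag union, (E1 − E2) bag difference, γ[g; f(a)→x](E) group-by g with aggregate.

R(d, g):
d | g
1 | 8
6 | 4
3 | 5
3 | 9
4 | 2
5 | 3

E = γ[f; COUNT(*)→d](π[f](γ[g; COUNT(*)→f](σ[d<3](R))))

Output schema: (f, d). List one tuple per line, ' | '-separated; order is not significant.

Subexpression sizes:
  R → 6
  σ[d<3](R) → 1
  γ[g; COUNT(*)→f](σ[d<3](R)) → 1
  π[f](γ[g; COUNT(*)→f](σ[d<3](R))) → 1
  γ[f; COUNT(*)→d](π[f](γ[g; COUNT(*)→f](σ[d<3](R)))) → 1

== RESULT ==
f | d
1 | 1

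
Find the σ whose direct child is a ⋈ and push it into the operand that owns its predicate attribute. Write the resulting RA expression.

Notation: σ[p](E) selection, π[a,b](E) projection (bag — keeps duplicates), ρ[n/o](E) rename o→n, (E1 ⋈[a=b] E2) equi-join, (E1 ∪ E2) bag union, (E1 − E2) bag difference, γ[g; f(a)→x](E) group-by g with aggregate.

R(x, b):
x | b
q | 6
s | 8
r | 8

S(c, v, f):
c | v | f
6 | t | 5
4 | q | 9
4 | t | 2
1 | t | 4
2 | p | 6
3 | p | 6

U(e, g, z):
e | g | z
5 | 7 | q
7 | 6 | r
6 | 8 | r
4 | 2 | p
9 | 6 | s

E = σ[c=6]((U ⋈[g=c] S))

σ filters on c, owned by the right side.
E' = (U ⋈[g=c] σ[c=6](S))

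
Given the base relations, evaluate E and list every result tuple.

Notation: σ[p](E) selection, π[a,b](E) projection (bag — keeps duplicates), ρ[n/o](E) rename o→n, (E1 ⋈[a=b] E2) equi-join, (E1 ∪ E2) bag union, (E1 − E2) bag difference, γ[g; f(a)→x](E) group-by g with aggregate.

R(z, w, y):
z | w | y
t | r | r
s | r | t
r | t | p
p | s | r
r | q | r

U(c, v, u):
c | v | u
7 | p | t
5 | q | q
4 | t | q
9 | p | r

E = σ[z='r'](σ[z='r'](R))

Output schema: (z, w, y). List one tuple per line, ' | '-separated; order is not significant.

Stepwise |·|:
  R → 5
  σ[z='r'](R) → 2
  σ[z='r'](σ[z='r'](R)) → 2

== RESULT ==
z | w | y
r | q | r
r | t | p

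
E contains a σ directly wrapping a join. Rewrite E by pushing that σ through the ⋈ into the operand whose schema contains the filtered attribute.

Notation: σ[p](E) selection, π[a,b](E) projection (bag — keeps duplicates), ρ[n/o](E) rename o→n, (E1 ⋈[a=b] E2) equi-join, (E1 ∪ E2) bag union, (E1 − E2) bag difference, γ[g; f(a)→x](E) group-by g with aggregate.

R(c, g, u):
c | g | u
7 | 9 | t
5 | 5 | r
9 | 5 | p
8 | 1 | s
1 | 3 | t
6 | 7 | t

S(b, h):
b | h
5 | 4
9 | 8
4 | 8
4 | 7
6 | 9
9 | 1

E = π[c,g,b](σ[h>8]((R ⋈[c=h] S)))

σ filters on h, owned by the right side.
E' = π[c,g,b]((R ⋈[c=h] σ[h>8](S)))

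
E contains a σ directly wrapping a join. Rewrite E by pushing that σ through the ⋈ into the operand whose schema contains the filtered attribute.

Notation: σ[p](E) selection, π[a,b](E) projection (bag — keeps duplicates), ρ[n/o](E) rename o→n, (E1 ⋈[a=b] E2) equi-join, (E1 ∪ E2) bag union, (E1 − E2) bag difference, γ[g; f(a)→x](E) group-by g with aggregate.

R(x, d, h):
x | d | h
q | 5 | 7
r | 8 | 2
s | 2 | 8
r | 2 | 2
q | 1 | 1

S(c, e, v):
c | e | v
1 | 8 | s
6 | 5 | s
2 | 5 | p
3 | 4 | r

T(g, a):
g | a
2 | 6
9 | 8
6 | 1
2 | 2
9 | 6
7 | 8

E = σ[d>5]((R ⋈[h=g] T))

σ filters on d, owned by the left side.
E' = (σ[d>5](R) ⋈[h=g] T)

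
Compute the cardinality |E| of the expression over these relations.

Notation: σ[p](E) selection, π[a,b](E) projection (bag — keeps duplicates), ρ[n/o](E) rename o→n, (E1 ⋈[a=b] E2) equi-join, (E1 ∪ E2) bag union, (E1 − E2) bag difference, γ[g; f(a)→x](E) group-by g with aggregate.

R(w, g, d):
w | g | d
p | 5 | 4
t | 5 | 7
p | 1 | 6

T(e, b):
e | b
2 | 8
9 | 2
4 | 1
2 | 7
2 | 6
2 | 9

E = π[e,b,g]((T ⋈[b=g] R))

Stepwise |·|:
  T → 6
  R → 3
  (T ⋈[b=g] R) → 1
  π[e,b,g]((T ⋈[b=g] R)) → 1

|E| = 1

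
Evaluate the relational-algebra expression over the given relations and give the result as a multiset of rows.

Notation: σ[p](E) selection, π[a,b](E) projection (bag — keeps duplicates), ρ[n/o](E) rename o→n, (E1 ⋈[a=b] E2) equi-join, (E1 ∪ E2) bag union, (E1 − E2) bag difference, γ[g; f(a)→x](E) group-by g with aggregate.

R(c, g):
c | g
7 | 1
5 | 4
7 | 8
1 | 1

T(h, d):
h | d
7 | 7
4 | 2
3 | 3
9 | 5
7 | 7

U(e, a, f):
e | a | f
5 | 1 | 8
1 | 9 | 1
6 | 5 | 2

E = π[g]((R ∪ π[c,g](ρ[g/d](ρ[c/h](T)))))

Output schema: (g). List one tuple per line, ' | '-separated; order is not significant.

Stepwise |·|:
  R → 4
  T → 5
  ρ[c/h](T) → 5
  ρ[g/d](ρ[c/h](T)) → 5
  π[c,g](ρ[g/d](ρ[c/h](T))) → 5
  (R ∪ π[c,g](ρ[g/d](ρ[c/h](T)))) → 9
  π[g]((R ∪ π[c,g](ρ[g/d](ρ[c/h](T))))) → 9

== RESULT ==
g
1
1
2
3
4
5
7
7
8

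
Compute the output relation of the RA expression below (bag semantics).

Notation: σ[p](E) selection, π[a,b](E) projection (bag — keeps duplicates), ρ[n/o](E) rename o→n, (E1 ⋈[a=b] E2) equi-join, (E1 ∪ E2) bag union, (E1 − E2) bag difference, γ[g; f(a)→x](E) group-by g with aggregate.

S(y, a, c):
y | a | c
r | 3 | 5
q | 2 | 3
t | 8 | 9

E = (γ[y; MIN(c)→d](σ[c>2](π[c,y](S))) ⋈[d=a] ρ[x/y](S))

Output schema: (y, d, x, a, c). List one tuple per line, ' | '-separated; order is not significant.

Stepwise |·|:
  S → 3
  π[c,y](S) → 3
  σ[c>2](π[c,y](S)) → 3
  γ[y; MIN(c)→d](σ[c>2](π[c,y](S))) → 3
  S → 3
  ρ[x/y](S) → 3
  (γ[y; MIN(c)→d](σ[c>2](π[c,y](S))) ⋈[d=a] ρ[x/y](S)) → 1

== RESULT ==
y | d | x | a | c
q | 3 | r | 3 | 5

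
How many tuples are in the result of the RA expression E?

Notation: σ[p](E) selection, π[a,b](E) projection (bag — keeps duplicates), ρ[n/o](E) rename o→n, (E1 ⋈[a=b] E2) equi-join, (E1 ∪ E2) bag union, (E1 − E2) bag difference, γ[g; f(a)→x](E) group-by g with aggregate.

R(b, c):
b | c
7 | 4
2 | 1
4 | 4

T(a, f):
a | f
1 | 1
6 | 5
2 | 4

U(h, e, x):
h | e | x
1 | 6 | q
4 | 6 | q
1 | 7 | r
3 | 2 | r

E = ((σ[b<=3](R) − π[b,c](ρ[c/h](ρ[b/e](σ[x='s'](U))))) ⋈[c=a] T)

Per-node cardinality:
  R → 3
  σ[b<=3](R) → 1
  U → 4
  σ[x='s'](U) → 0
  ρ[b/e](σ[x='s'](U)) → 0
  ρ[c/h](ρ[b/e](σ[x='s'](U))) → 0
  π[b,c](ρ[c/h](ρ[b/e](σ[x='s'](U)))) → 0
  (σ[b<=3](R) − π[b,c](ρ[c/h](ρ[b/e](σ[x='s'](U))))) → 1
  T → 3
  ((σ[b<=3](R) − π[b,c](ρ[c/h](ρ[b/e](σ[x='s'](U))))) ⋈[c=a] T) → 1

|E| = 1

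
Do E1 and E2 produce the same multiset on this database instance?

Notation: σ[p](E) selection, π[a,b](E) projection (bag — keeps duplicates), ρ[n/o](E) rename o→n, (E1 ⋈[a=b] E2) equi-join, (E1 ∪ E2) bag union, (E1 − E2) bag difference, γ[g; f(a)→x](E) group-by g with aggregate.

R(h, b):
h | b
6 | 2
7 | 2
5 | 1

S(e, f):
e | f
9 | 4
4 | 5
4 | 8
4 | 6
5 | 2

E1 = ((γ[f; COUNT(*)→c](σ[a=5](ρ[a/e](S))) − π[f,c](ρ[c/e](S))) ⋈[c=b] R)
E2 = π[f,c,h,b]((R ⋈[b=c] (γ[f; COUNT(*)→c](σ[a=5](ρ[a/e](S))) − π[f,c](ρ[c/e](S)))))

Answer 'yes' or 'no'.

E1 per-node cardinality:
  S → 5
  ρ[a/e](S) → 5
  σ[a=5](ρ[a/e](S)) → 1
  γ[f; COUNT(*)→c](σ[a=5](ρ[a/e](S))) → 1
  S → 5
  ρ[c/e](S) → 5
  π[f,c](ρ[c/e](S)) → 5
  (γ[f; COUNT(*)→c](σ[a=5](ρ[a/e](S))) − π[f,c](ρ[c/e](S))) → 1
  R → 3
  ((γ[f; COUNT(*)→c](σ[a=5](ρ[a/e](S))) − π[f,c](ρ[c/e](S))) ⋈[c=b] R) → 1
E2 per-node cardinality:
  R → 3
  S → 5
  ρ[a/e](S) → 5
  σ[a=5](ρ[a/e](S)) → 1
  γ[f; COUNT(*)→c](σ[a=5](ρ[a/e](S))) → 1
  S → 5
  ρ[c/e](S) → 5
  π[f,c](ρ[c/e](S)) → 5
  (γ[f; COUNT(*)→c](σ[a=5](ρ[a/e](S))) − π[f,c](ρ[c/e](S))) → 1
  (R ⋈[b=c] (γ[f; COUNT(*)→c](σ[a=5](ρ[a/e](S))) − π[f,c](ρ[c/e](S)))) → 1
  π[f,c,h,b]((R ⋈[b=c] (γ[f; COUNT(*)→c](σ[a=5](ρ[a/e](S))) − π[f,c](ρ[c/e](S))))) → 1

E1 and E2 produce the same multiset:
f | c | h | b
2 | 1 | 5 | 1

yes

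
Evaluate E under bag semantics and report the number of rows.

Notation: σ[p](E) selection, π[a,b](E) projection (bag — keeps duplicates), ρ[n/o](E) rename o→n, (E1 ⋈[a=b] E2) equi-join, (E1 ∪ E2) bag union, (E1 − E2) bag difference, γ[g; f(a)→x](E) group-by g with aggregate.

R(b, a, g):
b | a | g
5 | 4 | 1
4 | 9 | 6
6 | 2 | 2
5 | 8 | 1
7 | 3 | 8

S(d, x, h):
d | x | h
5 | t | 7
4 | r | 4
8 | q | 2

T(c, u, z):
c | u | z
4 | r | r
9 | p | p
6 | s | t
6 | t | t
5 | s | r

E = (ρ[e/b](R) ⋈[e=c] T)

Subexpression sizes:
  R → 5
  ρ[e/b](R) → 5
  T → 5
  (ρ[e/b](R) ⋈[e=c] T) → 5

|E| = 5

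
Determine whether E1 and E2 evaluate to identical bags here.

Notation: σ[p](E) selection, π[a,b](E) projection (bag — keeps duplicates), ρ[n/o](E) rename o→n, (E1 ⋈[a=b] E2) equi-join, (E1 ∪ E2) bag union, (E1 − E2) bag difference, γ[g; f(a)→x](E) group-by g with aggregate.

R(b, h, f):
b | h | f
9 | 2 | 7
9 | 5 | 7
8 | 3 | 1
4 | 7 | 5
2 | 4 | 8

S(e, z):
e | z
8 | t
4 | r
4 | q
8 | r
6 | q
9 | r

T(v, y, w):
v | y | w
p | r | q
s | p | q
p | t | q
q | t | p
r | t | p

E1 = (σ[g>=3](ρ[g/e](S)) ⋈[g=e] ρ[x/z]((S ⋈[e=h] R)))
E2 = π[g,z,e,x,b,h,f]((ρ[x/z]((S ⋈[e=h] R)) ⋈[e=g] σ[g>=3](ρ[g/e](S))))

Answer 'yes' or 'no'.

E1 per-node cardinality:
  S → 6
  ρ[g/e](S) → 6
  σ[g>=3](ρ[g/e](S)) → 6
  S → 6
  R → 5
  (S ⋈[e=h] R) → 2
  ρ[x/z]((S ⋈[e=h] R)) → 2
  (σ[g>=3](ρ[g/e](S)) ⋈[g=e] ρ[x/z]((S ⋈[e=h] R))) → 4
E2 per-node cardinality:
  S → 6
  R → 5
  (S ⋈[e=h] R) → 2
  ρ[x/z]((S ⋈[e=h] R)) → 2
  S → 6
  ρ[g/e](S) → 6
  σ[g>=3](ρ[g/e](S)) → 6
  (ρ[x/z]((S ⋈[e=h] R)) ⋈[e=g] σ[g>=3](ρ[g/e](S))) → 4
  π[g,z,e,x,b,h,f]((ρ[x/z]((S ⋈[e=h] R)) ⋈[e=g] σ[g>=3](ρ[g/e](S)))) → 4

E1 and E2 produce the same multiset:
g | z | e | x | b | h | f
4 | q | 4 | q | 2 | 4 | 8
4 | q | 4 | r | 2 | 4 | 8
4 | r | 4 | q | 2 | 4 | 8
4 | r | 4 | r | 2 | 4 | 8

yes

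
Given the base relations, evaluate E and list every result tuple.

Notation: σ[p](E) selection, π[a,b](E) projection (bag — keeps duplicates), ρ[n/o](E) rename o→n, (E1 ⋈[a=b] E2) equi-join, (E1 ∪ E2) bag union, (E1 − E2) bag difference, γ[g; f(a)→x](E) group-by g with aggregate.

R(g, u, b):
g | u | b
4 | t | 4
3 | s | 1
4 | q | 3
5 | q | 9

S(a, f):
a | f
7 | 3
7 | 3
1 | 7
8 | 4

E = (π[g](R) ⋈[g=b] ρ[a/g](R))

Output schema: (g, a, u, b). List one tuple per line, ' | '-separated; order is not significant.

Stepwise |·|:
  R → 4
  π[g](R) → 4
  R → 4
  ρ[a/g](R) → 4
  (π[g](R) ⋈[g=b] ρ[a/g](R)) → 3

== RESULT ==
g | a | u | b
3 | 4 | q | 3
4 | 4 | t | 4
4 | 4 | t | 4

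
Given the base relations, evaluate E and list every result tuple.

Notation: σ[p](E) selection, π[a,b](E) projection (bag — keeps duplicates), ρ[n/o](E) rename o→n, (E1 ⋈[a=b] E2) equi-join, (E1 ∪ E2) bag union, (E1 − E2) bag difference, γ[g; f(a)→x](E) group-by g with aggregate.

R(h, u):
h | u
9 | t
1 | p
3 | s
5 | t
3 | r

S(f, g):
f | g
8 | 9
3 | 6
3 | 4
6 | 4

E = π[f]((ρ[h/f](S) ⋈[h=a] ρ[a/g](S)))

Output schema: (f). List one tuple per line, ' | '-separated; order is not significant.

Stepwise |·|:
  S → 4
  ρ[h/f](S) → 4
  S → 4
  ρ[a/g](S) → 4
  (ρ[h/f](S) ⋈[h=a] ρ[a/g](S)) → 1
  π[f]((ρ[h/f](S) ⋈[h=a] ρ[a/g](S))) → 1

== RESULT ==
f
3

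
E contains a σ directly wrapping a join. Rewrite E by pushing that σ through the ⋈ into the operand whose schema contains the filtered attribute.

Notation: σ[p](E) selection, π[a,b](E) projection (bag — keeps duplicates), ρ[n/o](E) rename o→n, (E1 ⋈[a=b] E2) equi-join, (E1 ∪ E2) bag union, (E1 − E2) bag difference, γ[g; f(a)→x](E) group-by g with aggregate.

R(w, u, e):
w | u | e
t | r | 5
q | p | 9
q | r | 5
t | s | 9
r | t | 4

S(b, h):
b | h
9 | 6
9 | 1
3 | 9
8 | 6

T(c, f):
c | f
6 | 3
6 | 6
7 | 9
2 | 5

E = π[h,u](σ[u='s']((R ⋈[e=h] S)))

σ filters on u, owned by the left side.
E' = π[h,u]((σ[u='s'](R) ⋈[e=h] S))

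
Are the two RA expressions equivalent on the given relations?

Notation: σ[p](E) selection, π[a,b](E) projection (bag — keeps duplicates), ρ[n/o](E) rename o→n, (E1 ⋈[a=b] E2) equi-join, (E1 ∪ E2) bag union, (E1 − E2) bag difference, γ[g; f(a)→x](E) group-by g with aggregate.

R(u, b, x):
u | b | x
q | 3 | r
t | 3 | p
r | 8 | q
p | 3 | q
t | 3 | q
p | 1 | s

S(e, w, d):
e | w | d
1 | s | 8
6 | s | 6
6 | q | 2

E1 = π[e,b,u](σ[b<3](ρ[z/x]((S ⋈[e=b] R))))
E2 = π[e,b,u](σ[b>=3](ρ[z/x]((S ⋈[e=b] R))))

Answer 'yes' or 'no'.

E1 subexpression sizes:
  S → 3
  R → 6
  (S ⋈[e=b] R) → 1
  ρ[z/x]((S ⋈[e=b] R)) → 1
  σ[b<3](ρ[z/x]((S ⋈[e=b] R))) → 1
  π[e,b,u](σ[b<3](ρ[z/x]((S ⋈[e=b] R)))) → 1
E2 subexpression sizes:
  S → 3
  R → 6
  (S ⋈[e=b] R) → 1
  ρ[z/x]((S ⋈[e=b] R)) → 1
  σ[b>=3](ρ[z/x]((S ⋈[e=b] R))) → 0
  π[e,b,u](σ[b>=3](ρ[z/x]((S ⋈[e=b] R)))) → 0

E1 result:
e | b | u
1 | 1 | p
E2 result:
e | b | u
(0 rows)
Witness: (1, 1, 'p') appears 1× in E1 but 0× in E2.

no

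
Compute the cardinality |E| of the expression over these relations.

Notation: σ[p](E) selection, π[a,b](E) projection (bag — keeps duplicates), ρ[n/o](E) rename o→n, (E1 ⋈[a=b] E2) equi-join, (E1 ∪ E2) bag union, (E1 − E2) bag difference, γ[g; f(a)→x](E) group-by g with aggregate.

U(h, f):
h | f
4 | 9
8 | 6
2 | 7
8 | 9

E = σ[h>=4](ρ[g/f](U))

Row counts bottom-up:
  U → 4
  ρ[g/f](U) → 4
  σ[h>=4](ρ[g/f](U)) → 3

|E| = 3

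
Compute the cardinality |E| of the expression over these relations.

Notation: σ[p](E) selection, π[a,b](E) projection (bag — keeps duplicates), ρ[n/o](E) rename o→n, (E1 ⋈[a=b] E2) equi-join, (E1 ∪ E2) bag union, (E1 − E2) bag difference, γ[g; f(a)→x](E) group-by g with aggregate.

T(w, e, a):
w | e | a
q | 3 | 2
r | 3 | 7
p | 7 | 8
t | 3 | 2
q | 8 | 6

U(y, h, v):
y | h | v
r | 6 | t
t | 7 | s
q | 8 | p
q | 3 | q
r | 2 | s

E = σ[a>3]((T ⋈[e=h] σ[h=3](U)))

Per-node cardinality:
  T → 5
  U → 5
  σ[h=3](U) → 1
  (T ⋈[e=h] σ[h=3](U)) → 3
  σ[a>3]((T ⋈[e=h] σ[h=3](U))) → 1

|E| = 1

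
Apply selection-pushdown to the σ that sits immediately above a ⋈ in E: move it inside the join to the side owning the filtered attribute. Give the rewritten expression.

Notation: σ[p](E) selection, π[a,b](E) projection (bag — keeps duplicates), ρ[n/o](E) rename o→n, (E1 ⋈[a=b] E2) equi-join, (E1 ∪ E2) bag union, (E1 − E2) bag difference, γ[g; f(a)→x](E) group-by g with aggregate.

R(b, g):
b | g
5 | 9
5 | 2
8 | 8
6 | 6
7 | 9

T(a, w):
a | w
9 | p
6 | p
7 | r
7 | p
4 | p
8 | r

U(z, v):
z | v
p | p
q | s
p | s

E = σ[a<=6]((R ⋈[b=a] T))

σ filters on a, owned by the right side.
E' = (R ⋈[b=a] σ[a<=6](T))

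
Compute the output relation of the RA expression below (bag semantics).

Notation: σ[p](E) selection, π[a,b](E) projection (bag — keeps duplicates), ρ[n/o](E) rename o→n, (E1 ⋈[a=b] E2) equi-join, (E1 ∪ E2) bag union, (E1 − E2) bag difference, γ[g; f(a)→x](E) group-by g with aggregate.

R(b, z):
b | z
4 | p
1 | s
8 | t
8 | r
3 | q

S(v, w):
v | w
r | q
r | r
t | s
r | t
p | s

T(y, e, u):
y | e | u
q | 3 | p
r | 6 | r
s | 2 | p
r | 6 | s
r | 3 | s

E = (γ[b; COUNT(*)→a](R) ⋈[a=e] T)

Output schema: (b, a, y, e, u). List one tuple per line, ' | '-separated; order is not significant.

Row counts bottom-up:
  R → 5
  γ[b; COUNT(*)→a](R) → 4
  T → 5
  (γ[b; COUNT(*)→a](R) ⋈[a=e] T) → 1

== RESULT ==
b | a | y | e | u
8 | 2 | s | 2 | p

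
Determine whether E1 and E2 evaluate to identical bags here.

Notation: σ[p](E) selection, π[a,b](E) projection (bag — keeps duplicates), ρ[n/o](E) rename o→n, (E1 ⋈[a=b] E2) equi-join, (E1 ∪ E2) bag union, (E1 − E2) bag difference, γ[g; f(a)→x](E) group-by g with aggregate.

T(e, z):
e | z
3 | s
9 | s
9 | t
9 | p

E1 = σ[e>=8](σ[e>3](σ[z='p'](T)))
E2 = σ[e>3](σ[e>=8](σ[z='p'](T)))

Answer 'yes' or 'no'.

E1 stepwise |·|:
  T → 4
  σ[z='p'](T) → 1
  σ[e>3](σ[z='p'](T)) → 1
  σ[e>=8](σ[e>3](σ[z='p'](T))) → 1
E2 stepwise |·|:
  T → 4
  σ[z='p'](T) → 1
  σ[e>=8](σ[z='p'](T)) → 1
  σ[e>3](σ[e>=8](σ[z='p'](T))) → 1

E1 and E2 produce the same multiset:
e | z
9 | p

yes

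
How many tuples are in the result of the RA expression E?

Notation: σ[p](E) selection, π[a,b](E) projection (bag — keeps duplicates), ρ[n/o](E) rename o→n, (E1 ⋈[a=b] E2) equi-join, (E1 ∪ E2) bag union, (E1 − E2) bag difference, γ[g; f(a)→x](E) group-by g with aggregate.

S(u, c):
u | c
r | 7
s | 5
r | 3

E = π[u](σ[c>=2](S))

Subexpression sizes:
  S → 3
  σ[c>=2](S) → 3
  π[u](σ[c>=2](S)) → 3

|E| = 3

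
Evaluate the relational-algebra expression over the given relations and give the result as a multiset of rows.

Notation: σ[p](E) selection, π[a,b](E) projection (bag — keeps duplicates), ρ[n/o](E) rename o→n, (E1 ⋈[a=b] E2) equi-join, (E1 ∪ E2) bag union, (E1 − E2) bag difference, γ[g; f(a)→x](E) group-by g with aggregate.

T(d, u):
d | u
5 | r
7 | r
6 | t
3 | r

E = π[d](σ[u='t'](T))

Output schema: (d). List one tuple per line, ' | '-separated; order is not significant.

Row counts bottom-up:
  T → 4
  σ[u='t'](T) → 1
  π[d](σ[u='t'](T)) → 1

== RESULT ==
d
6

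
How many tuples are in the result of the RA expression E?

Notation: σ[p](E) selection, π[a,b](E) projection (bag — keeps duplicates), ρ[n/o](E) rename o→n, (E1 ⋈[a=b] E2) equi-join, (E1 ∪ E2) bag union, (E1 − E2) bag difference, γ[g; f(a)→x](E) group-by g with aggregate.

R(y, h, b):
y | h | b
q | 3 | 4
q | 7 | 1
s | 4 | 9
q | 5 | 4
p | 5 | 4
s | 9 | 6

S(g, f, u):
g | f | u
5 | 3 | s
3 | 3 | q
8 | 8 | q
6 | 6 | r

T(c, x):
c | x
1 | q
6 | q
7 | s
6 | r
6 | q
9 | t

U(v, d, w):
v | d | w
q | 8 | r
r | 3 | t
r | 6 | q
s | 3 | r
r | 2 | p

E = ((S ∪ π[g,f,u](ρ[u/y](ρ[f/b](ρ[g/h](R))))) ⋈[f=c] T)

Row counts bottom-up:
  S → 4
  R → 6
  ρ[g/h](R) → 6
  ρ[f/b](ρ[g/h](R)) → 6
  ρ[u/y](ρ[f/b](ρ[g/h](R))) → 6
  π[g,f,u](ρ[u/y](ρ[f/b](ρ[g/h](R)))) → 6
  (S ∪ π[g,f,u](ρ[u/y](ρ[f/b](ρ[g/h](R))))) → 10
  T → 6
  ((S ∪ π[g,f,u](ρ[u/y](ρ[f/b](ρ[g/h](R))))) ⋈[f=c] T) → 8

|E| = 8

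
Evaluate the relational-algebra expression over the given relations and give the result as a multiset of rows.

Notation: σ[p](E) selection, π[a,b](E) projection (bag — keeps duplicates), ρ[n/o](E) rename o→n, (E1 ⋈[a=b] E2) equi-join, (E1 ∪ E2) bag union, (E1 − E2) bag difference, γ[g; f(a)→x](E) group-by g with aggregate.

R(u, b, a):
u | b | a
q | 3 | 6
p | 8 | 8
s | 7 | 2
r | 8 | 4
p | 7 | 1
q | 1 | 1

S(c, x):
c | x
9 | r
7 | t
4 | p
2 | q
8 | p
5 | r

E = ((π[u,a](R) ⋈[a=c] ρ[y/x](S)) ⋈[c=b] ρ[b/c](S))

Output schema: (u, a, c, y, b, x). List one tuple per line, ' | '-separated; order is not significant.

Per-node cardinality:
  R → 6
  π[u,a](R) → 6
  S → 6
  ρ[y/x](S) → 6
  (π[u,a](R) ⋈[a=c] ρ[y/x](S)) → 3
  S → 6
  ρ[b/c](S) → 6
  ((π[u,a](R) ⋈[a=c] ρ[y/x](S)) ⋈[c=b] ρ[b/c](S)) → 3

== RESULT ==
u | a | c | y | b | x
p | 8 | 8 | p | 8 | p
r | 4 | 4 | p | 4 | p
s | 2 | 2 | q | 2 | q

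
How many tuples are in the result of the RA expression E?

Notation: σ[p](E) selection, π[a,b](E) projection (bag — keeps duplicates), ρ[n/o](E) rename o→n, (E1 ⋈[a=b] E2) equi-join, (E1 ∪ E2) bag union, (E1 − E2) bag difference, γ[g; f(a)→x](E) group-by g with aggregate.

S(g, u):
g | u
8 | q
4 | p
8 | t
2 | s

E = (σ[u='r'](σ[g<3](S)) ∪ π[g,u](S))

Row counts bottom-up:
  S → 4
  σ[g<3](S) → 1
  σ[u='r'](σ[g<3](S)) → 0
  S → 4
  π[g,u](S) → 4
  (σ[u='r'](σ[g<3](S)) ∪ π[g,u](S)) → 4

|E| = 4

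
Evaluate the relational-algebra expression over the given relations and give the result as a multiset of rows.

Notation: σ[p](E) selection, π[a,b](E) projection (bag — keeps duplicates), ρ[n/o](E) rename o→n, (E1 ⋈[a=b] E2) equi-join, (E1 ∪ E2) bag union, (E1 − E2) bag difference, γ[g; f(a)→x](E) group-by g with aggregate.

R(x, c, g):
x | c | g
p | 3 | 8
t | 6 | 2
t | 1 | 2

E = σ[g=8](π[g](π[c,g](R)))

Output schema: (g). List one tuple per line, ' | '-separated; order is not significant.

Subexpression sizes:
  R → 3
  π[c,g](R) → 3
  π[g](π[c,g](R)) → 3
  σ[g=8](π[g](π[c,g](R))) → 1

== RESULT ==
g
8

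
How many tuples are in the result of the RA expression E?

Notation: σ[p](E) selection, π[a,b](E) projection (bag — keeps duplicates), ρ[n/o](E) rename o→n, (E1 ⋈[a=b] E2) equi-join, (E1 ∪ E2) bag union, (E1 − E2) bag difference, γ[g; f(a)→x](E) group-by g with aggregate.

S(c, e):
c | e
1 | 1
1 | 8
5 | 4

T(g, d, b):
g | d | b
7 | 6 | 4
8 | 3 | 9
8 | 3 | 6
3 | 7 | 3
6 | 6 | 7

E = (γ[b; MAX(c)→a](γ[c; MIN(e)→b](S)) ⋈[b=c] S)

Per-node cardinality:
  S → 3
  γ[c; MIN(e)→b](S) → 2
  γ[b; MAX(c)→a](γ[c; MIN(e)→b](S)) → 2
  S → 3
  (γ[b; MAX(c)→a](γ[c; MIN(e)→b](S)) ⋈[b=c] S) → 2

|E| = 2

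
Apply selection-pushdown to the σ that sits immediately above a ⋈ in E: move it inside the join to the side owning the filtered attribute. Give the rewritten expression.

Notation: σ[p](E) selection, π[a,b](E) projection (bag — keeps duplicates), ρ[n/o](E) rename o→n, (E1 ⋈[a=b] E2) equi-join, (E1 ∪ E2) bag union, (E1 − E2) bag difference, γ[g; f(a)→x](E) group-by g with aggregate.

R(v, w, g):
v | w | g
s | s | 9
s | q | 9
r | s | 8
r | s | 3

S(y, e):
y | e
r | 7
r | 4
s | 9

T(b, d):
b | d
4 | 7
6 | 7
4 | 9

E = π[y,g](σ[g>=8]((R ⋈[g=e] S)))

σ filters on g, owned by the left side.
E' = π[y,g]((σ[g>=8](R) ⋈[g=e] S))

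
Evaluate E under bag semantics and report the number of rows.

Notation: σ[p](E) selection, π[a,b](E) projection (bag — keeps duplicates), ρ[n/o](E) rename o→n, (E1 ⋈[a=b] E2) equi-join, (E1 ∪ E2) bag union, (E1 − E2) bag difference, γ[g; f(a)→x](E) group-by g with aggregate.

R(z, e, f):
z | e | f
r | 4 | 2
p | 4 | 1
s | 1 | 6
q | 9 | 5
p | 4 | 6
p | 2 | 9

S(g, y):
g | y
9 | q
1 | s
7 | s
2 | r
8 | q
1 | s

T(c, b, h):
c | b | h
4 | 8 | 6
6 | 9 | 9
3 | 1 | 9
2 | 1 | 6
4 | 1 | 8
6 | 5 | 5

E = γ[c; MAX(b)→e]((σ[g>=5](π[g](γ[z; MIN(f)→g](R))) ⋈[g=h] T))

Row counts bottom-up:
  R → 6
  γ[z; MIN(f)→g](R) → 4
  π[g](γ[z; MIN(f)→g](R)) → 4
  σ[g>=5](π[g](γ[z; MIN(f)→g](R))) → 2
  T → 6
  (σ[g>=5](π[g](γ[z; MIN(f)→g](R))) ⋈[g=h] T) → 3
  γ[c; MAX(b)→e]((σ[g>=5](π[g](γ[z; MIN(f)→g](R))) ⋈[g=h] T)) → 3

|E| = 3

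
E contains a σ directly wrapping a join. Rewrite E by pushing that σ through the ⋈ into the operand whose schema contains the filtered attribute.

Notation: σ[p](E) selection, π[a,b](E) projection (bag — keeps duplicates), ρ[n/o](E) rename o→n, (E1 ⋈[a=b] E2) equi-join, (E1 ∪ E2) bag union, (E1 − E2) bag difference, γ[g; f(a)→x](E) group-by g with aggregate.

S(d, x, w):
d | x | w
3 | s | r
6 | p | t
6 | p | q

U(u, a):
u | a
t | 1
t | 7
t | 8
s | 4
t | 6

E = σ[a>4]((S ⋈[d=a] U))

σ filters on a, owned by the right side.
E' = (S ⋈[d=a] σ[a>4](U))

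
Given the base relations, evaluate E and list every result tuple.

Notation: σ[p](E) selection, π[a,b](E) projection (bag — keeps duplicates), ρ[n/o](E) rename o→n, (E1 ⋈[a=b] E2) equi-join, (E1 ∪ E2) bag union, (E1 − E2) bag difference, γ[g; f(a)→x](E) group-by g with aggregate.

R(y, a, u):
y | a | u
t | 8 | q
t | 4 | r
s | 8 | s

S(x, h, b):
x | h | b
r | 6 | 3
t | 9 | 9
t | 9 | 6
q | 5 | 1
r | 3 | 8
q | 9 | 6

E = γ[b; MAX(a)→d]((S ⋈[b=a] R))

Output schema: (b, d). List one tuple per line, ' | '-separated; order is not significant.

Row counts bottom-up:
  S → 6
  R → 3
  (S ⋈[b=a] R) → 2
  γ[b; MAX(a)→d]((S ⋈[b=a] R)) → 1

== RESULT ==
b | d
8 | 8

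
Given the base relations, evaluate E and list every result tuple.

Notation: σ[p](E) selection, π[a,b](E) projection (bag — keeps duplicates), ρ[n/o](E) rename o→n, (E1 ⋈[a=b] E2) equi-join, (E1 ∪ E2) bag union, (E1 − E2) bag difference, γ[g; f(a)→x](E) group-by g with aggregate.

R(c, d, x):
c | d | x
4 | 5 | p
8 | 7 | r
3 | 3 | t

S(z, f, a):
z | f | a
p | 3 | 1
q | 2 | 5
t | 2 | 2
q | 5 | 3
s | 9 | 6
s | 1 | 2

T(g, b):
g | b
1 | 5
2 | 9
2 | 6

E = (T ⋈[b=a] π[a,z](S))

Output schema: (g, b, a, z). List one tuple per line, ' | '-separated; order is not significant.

Stepwise |·|:
  T → 3
  S → 6
  π[a,z](S) → 6
  (T ⋈[b=a] π[a,z](S)) → 2

== RESULT ==
g | b | a | z
1 | 5 | 5 | q
2 | 6 | 6 | s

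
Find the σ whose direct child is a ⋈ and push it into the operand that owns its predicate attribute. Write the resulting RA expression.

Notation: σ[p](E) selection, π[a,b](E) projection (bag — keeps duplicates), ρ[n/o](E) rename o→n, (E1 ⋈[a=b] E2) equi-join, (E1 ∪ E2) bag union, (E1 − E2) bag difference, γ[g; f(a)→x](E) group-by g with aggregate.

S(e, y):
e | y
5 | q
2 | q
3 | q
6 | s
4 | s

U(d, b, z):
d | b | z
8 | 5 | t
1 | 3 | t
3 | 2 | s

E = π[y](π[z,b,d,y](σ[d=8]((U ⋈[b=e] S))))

σ filters on d, owned by the left side.
E' = π[y](π[z,b,d,y]((σ[d=8](U) ⋈[b=e] S)))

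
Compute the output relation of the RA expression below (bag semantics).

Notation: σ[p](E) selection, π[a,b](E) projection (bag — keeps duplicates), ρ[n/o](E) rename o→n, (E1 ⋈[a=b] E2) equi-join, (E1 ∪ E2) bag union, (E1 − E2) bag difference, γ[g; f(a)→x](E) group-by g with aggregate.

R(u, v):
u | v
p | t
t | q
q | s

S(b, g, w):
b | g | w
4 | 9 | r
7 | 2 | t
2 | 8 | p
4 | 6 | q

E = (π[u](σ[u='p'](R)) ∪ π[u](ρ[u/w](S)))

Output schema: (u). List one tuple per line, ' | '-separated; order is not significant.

Subexpression sizes:
  R → 3
  σ[u='p'](R) → 1
  π[u](σ[u='p'](R)) → 1
  S → 4
  ρ[u/w](S) → 4
  π[u](ρ[u/w](S)) → 4
  (π[u](σ[u='p'](R)) ∪ π[u](ρ[u/w](S))) → 5

== RESULT ==
u
p
p
q
r
t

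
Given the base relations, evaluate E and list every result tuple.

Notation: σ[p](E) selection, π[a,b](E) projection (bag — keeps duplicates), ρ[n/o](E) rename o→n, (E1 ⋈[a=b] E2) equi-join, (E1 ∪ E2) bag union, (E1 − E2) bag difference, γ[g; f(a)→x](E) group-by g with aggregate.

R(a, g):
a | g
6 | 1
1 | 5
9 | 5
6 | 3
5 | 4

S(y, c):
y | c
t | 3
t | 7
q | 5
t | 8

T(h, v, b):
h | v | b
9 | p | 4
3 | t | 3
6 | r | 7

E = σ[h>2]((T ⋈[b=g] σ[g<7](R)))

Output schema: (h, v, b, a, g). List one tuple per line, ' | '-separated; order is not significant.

Per-node cardinality:
  T → 3
  R → 5
  σ[g<7](R) → 5
  (T ⋈[b=g] σ[g<7](R)) → 2
  σ[h>2]((T ⋈[b=g] σ[g<7](R))) → 2

== RESULT ==
h | v | b | a | g
3 | t | 3 | 6 | 3
9 | p | 4 | 5 | 4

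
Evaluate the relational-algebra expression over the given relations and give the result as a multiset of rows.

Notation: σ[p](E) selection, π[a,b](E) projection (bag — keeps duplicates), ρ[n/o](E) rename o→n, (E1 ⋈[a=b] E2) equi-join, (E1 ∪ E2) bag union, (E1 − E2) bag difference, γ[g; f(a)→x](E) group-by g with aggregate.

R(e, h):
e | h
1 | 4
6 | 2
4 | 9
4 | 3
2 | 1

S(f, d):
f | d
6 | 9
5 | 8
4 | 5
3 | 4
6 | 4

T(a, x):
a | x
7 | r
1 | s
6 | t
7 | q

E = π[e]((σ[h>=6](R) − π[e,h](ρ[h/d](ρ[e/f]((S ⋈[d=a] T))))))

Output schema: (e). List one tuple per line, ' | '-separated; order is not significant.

Stepwise |·|:
  R → 5
  σ[h>=6](R) → 1
  S → 5
  T → 4
  (S ⋈[d=a] T) → 0
  ρ[e/f]((S ⋈[d=a] T)) → 0
  ρ[h/d](ρ[e/f]((S ⋈[d=a] T))) → 0
  π[e,h](ρ[h/d](ρ[e/f]((S ⋈[d=a] T)))) → 0
  (σ[h>=6](R) − π[e,h](ρ[h/d](ρ[e/f]((S ⋈[d=a] T))))) → 1
  π[e]((σ[h>=6](R) − π[e,h](ρ[h/d](ρ[e/f]((S ⋈[d=a] T)))))) → 1

== RESULT ==
e
4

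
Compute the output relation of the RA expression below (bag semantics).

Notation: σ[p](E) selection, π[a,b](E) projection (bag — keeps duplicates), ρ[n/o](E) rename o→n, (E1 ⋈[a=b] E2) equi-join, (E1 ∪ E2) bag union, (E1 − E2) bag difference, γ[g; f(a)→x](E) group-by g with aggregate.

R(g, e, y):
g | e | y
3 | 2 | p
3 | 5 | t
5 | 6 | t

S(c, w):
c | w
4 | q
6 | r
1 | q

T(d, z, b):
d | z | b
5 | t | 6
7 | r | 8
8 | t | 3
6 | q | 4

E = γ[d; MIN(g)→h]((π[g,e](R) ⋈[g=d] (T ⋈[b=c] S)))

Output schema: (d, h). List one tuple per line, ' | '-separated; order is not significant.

Subexpression sizes:
  R → 3
  π[g,e](R) → 3
  T → 4
  S → 3
  (T ⋈[b=c] S) → 2
  (π[g,e](R) ⋈[g=d] (T ⋈[b=c] S)) → 1
  γ[d; MIN(g)→h]((π[g,e](R) ⋈[g=d] (T ⋈[b=c] S))) → 1

== RESULT ==
d | h
5 | 5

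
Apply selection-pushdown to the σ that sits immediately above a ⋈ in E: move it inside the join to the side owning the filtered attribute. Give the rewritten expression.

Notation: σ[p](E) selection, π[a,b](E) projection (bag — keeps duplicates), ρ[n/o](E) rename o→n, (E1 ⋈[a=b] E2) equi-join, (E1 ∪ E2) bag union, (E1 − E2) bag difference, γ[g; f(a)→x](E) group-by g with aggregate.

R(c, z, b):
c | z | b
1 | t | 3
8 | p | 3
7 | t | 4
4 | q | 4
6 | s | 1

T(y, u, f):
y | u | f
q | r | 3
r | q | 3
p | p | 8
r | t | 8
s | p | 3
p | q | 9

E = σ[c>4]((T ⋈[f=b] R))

σ filters on c, owned by the right side.
E' = (T ⋈[f=b] σ[c>4](R))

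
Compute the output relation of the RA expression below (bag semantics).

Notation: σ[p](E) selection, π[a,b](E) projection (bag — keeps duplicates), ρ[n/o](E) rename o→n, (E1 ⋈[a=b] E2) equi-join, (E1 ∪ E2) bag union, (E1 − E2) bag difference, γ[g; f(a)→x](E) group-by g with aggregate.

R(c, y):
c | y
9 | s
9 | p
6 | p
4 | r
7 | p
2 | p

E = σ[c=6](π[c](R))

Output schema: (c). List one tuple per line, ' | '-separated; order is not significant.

Subexpression sizes:
  R → 6
  π[c](R) → 6
  σ[c=6](π[c](R)) → 1

== RESULT ==
c
6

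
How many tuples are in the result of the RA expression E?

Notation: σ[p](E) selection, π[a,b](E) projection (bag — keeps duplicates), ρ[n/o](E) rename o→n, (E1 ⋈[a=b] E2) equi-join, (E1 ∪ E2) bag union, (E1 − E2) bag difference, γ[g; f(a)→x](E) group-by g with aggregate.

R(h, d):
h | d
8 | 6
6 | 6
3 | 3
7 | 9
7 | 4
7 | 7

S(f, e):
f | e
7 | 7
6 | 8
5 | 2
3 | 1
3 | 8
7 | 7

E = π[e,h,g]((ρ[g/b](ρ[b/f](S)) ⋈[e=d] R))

Per-node cardinality:
  S → 6
  ρ[b/f](S) → 6
  ρ[g/b](ρ[b/f](S)) → 6
  R → 6
  (ρ[g/b](ρ[b/f](S)) ⋈[e=d] R) → 2
  π[e,h,g]((ρ[g/b](ρ[b/f](S)) ⋈[e=d] R)) → 2

|E| = 2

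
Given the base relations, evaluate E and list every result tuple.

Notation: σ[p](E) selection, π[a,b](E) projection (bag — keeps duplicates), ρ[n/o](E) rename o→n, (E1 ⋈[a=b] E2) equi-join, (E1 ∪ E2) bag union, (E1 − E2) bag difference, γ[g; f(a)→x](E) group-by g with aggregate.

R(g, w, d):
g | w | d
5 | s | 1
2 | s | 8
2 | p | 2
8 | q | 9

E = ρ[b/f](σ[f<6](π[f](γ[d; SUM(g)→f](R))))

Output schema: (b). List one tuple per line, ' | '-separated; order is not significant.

Subexpression sizes:
  R → 4
  γ[d; SUM(g)→f](R) → 4
  π[f](γ[d; SUM(g)→f](R)) → 4
  σ[f<6](π[f](γ[d; SUM(g)→f](R))) → 3
  ρ[b/f](σ[f<6](π[f](γ[d; SUM(g)→f](R)))) → 3

== RESULT ==
b
2
2
5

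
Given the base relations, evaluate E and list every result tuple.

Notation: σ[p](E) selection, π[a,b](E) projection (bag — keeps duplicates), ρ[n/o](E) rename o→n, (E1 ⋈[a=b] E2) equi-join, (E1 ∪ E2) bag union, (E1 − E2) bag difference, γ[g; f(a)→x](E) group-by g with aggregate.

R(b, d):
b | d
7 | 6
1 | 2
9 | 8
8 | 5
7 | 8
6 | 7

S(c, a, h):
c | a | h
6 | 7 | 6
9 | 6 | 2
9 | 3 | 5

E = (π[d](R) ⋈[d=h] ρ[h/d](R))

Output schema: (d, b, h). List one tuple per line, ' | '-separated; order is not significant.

Subexpression sizes:
  R → 6
  π[d](R) → 6
  R → 6
  ρ[h/d](R) → 6
  (π[d](R) ⋈[d=h] ρ[h/d](R)) → 8

== RESULT ==
d | b | h
2 | 1 | 2
5 | 8 | 5
6 | 7 | 6
7 | 6 | 7
8 | 7 | 8
8 | 7 | 8
8 | 9 | 8
8 | 9 | 8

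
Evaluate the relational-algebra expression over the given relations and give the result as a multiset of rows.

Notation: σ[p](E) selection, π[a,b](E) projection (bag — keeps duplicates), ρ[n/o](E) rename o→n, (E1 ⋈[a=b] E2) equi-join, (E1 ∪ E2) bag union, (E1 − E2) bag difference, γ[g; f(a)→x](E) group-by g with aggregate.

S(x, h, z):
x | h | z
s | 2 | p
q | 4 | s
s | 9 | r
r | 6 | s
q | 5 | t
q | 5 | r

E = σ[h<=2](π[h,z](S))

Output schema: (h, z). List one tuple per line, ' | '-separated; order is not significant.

Row counts bottom-up:
  S → 6
  π[h,z](S) → 6
  σ[h<=2](π[h,z](S)) → 1

== RESULT ==
h | z
2 | p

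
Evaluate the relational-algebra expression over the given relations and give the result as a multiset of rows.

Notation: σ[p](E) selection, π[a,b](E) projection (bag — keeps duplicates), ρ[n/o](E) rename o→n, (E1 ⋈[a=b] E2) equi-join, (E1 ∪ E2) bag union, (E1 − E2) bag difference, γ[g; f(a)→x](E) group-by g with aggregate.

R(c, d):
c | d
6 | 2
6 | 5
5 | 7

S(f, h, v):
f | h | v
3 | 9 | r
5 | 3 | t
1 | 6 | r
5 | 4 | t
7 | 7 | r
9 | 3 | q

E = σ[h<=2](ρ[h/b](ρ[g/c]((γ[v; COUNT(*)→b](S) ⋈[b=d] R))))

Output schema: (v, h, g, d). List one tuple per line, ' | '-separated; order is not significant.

Stepwise |·|:
  S → 6
  γ[v; COUNT(*)→b](S) → 3
  R → 3
  (γ[v; COUNT(*)→b](S) ⋈[b=d] R) → 1
  ρ[g/c]((γ[v; COUNT(*)→b](S) ⋈[b=d] R)) → 1
  ρ[h/b](ρ[g/c]((γ[v; COUNT(*)→b](S) ⋈[b=d] R))) → 1
  σ[h<=2](ρ[h/b](ρ[g/c]((γ[v; COUNT(*)→b](S) ⋈[b=d] R)))) → 1

== RESULT ==
v | h | g | d
t | 2 | 6 | 2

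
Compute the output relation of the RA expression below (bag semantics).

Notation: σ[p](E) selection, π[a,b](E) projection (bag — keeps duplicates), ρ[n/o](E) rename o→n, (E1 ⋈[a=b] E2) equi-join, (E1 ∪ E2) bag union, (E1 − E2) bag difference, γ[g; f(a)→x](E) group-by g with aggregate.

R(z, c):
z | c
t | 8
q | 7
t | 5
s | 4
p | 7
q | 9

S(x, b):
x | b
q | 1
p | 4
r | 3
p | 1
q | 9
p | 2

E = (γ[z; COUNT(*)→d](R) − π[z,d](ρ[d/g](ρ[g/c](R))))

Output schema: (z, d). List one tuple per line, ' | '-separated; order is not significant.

Stepwise |·|:
  R → 6
  γ[z; COUNT(*)→d](R) → 4
  R → 6
  ρ[g/c](R) → 6
  ρ[d/g](ρ[g/c](R)) → 6
  π[z,d](ρ[d/g](ρ[g/c](R))) → 6
  (γ[z; COUNT(*)→d](R) − π[z,d](ρ[d/g](ρ[g/c](R)))) → 4

== RESULT ==
z | d
p | 1
q | 2
s | 1
t | 2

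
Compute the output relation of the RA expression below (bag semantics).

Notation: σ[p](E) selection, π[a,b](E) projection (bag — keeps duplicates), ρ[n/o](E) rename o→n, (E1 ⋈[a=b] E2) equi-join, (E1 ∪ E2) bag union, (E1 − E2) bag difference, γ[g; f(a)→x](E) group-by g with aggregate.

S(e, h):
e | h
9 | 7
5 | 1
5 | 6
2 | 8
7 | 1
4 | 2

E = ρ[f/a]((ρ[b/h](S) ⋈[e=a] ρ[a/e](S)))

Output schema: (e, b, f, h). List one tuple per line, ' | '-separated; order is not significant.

Row counts bottom-up:
  S → 6
  ρ[b/h](S) → 6
  S → 6
  ρ[a/e](S) → 6
  (ρ[b/h](S) ⋈[e=a] ρ[a/e](S)) → 8
  ρ[f/a]((ρ[b/h](S) ⋈[e=a] ρ[a/e](S))) → 8

== RESULT ==
e | b | f | h
2 | 8 | 2 | 8
4 | 2 | 4 | 2
5 | 1 | 5 | 1
5 | 1 | 5 | 6
5 | 6 | 5 | 1
5 | 6 | 5 | 6
7 | 1 | 7 | 1
9 | 7 | 9 | 7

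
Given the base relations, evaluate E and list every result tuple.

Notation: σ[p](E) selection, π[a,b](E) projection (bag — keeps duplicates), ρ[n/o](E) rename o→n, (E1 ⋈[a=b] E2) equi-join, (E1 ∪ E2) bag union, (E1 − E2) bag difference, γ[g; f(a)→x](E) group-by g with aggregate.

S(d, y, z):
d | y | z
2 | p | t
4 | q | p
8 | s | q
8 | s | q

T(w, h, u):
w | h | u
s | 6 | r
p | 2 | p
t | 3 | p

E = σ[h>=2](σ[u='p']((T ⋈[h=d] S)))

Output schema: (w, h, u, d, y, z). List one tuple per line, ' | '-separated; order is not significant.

Stepwise |·|:
  T → 3
  S → 4
  (T ⋈[h=d] S) → 1
  σ[u='p']((T ⋈[h=d] S)) → 1
  σ[h>=2](σ[u='p']((T ⋈[h=d] S))) → 1

== RESULT ==
w | h | u | d | y | z
p | 2 | p | 2 | p | t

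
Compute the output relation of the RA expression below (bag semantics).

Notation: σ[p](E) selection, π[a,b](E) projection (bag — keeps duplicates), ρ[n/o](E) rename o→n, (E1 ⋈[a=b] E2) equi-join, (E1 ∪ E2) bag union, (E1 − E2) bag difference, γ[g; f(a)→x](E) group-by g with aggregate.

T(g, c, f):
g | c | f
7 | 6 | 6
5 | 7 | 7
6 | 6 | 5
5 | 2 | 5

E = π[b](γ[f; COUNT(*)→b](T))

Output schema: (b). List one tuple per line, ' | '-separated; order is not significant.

Row counts bottom-up:
  T → 4
  γ[f; COUNT(*)→b](T) → 3
  π[b](γ[f; COUNT(*)→b](T)) → 3

== RESULT ==
b
1
1
2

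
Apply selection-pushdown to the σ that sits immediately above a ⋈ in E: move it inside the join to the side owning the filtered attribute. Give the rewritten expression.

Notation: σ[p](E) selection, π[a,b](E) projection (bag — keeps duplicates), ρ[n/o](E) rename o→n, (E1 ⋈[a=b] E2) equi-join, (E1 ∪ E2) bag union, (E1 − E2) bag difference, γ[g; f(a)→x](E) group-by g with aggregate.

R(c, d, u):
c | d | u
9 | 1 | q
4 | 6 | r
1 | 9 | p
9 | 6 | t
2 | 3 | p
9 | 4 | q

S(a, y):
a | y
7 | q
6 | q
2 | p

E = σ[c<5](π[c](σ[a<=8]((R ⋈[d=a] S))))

σ filters on a, owned by the right side.
E' = σ[c<5](π[c]((R ⋈[d=a] σ[a<=8](S))))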